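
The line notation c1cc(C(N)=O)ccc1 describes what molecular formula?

C7H7NO

Heavy atoms from the SMILES: 7 C, 1 N, 1 O.
Implicit hydrogens by atom environment:
  5 × C (aromatic): 1 H each → 5
  1 × C (aromatic): no H
  1 × C: no H
  1 × N: 2 H
  1 × O: no H
  Total hydrogens = 7.
Molecular formula: C7H7NO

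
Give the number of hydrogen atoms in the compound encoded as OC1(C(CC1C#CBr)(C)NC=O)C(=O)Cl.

Hydrogens are implicit in SMILES; fill each atom to its normal valence:
  5 × C: no H
  2 × C: 1 H each → 2
  2 × O: no H
  1 × Br: no H
  1 × C: 3 H
  1 × C: 2 H
  1 × Cl: no H
  1 × N: 1 H
  1 × O: 1 H
  Total hydrogens = 9.

9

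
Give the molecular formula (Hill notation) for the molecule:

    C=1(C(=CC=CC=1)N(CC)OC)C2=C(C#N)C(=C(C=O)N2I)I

C15H13I2N3O2

Heavy atoms from the SMILES: 15 C, 2 I, 3 N, 2 O.
Implicit hydrogens by atom environment:
  6 × C (aromatic): no H
  4 × C (aromatic): 1 H each → 4
  2 × C: 3 H each → 6
  2 × I: no H
  2 × N: no H
  2 × O: no H
  1 × C: 2 H
  1 × C: 1 H
  1 × C: no H
  1 × N (aromatic): no H
  Total hydrogens = 13.
Molecular formula: C15H13I2N3O2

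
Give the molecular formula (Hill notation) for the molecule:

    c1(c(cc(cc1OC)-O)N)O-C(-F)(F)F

C8H8F3NO3

Heavy atoms from the SMILES: 8 C, 3 F, 1 N, 3 O.
Implicit hydrogens by atom environment:
  4 × C (aromatic): no H
  3 × F: no H
  2 × C (aromatic): 1 H each → 2
  2 × O: no H
  1 × C: 3 H
  1 × C: no H
  1 × N: 2 H
  1 × O: 1 H
  Total hydrogens = 8.
Molecular formula: C8H8F3NO3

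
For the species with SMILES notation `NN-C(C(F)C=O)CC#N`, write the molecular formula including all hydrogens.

C5H8FN3O

Heavy atoms from the SMILES: 5 C, 1 F, 3 N, 1 O.
Implicit hydrogens by atom environment:
  3 × C: 1 H each → 3
  1 × C: 2 H
  1 × C: no H
  1 × F: no H
  1 × N: 2 H
  1 × N: 1 H
  1 × N: no H
  1 × O: no H
  Total hydrogens = 8.
Molecular formula: C5H8FN3O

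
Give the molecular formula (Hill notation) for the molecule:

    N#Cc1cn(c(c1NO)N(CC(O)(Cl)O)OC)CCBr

Heavy atoms from the SMILES: 1 Br, 10 C, 1 Cl, 4 N, 4 O.
Implicit hydrogens by atom environment:
  3 × C: 2 H each → 6
  3 × C (aromatic): no H
  3 × O: 1 H each → 3
  2 × C: no H
  2 × N: no H
  1 × Br: no H
  1 × C: 3 H
  1 × C (aromatic): 1 H
  1 × Cl: no H
  1 × N: 1 H
  1 × N (aromatic): no H
  1 × O: no H
  Total hydrogens = 14.
Molecular formula: C10H14BrClN4O4

C10H14BrClN4O4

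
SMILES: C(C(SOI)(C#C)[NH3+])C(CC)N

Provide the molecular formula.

Heavy atoms from the SMILES: 7 C, 1 I, 2 N, 1 O, 1 S.
Implicit hydrogens by atom environment:
  2 × C: 2 H each → 4
  2 × C: 1 H each → 2
  2 × C: no H
  1 × C: 3 H
  1 × I: no H
  1 × N (charge +1): 3 H
  1 × N: 2 H
  1 × O: no H
  1 × S: no H
  Total hydrogens = 14.
Net charge +1.
Molecular formula: C7H14IN2OS+

C7H14IN2OS+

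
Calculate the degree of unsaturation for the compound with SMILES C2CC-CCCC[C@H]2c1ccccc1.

5

Molecular formula from the SMILES: C14H20.
DoU = (2C + 2 + N − H − X)/2 = (2·14 + 2 + 0 − 20 − 0)/2 = 10/2 = 5.
(Structurally: 2 ring(s) + 3 π bond(s) = 5.)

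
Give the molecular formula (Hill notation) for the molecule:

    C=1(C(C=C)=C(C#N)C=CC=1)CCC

C12H13N

Heavy atoms from the SMILES: 12 C, 1 N.
Implicit hydrogens by atom environment:
  3 × C: 2 H each → 6
  3 × C (aromatic): 1 H each → 3
  3 × C (aromatic): no H
  1 × C: 3 H
  1 × C: 1 H
  1 × C: no H
  1 × N: no H
  Total hydrogens = 13.
Molecular formula: C12H13N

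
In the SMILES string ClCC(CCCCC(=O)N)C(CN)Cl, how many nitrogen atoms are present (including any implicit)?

The symbol for nitrogen appears 2 times in the SMILES.

2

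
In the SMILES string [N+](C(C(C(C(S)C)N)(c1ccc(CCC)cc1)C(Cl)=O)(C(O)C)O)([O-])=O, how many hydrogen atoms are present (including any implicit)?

25

Hydrogens are implicit in SMILES; fill each atom to its normal valence:
  4 × C (aromatic): 1 H each → 4
  3 × C: 3 H each → 9
  3 × C: 1 H each → 3
  3 × C: no H
  2 × C: 2 H each → 4
  2 × C (aromatic): no H
  2 × O: 1 H each → 2
  2 × O: no H
  1 × Cl: no H
  1 × N: 2 H
  1 × N (charge +1): no H
  1 × O (charge -1): no H
  1 × S: 1 H
  Total hydrogens = 25.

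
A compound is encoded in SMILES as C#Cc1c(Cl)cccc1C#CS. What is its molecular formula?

C10H5ClS

Heavy atoms from the SMILES: 10 C, 1 Cl, 1 S.
Implicit hydrogens by atom environment:
  3 × C (aromatic): 1 H each → 3
  3 × C (aromatic): no H
  3 × C: no H
  1 × C: 1 H
  1 × Cl: no H
  1 × S: 1 H
  Total hydrogens = 5.
Molecular formula: C10H5ClS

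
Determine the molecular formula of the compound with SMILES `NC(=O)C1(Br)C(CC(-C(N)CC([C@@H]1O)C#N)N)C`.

Heavy atoms from the SMILES: 1 Br, 11 C, 4 N, 2 O.
Implicit hydrogens by atom environment:
  5 × C: 1 H each → 5
  3 × C: no H
  3 × N: 2 H each → 6
  2 × C: 2 H each → 4
  1 × Br: no H
  1 × C: 3 H
  1 × N: no H
  1 × O: 1 H
  1 × O: no H
  Total hydrogens = 19.
Molecular formula: C11H19BrN4O2

C11H19BrN4O2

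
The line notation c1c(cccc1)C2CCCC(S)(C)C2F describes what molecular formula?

Heavy atoms from the SMILES: 13 C, 1 F, 1 S.
Implicit hydrogens by atom environment:
  5 × C (aromatic): 1 H each → 5
  3 × C: 2 H each → 6
  2 × C: 1 H each → 2
  1 × C: 3 H
  1 × C: no H
  1 × C (aromatic): no H
  1 × F: no H
  1 × S: 1 H
  Total hydrogens = 17.
Molecular formula: C13H17FS

C13H17FS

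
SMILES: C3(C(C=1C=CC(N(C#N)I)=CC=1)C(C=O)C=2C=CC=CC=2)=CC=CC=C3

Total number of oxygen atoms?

1

The symbol for oxygen appears 1 time in the SMILES.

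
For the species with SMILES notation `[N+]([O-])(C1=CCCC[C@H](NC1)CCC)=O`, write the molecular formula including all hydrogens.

Heavy atoms from the SMILES: 10 C, 2 N, 2 O.
Implicit hydrogens by atom environment:
  6 × C: 2 H each → 12
  2 × C: 1 H each → 2
  1 × C: 3 H
  1 × C: no H
  1 × N: 1 H
  1 × N (charge +1): no H
  1 × O: no H
  1 × O (charge -1): no H
  Total hydrogens = 18.
Molecular formula: C10H18N2O2

C10H18N2O2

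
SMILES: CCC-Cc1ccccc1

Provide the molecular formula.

C10H14

Heavy atoms from the SMILES: 10 C.
Implicit hydrogens by atom environment:
  5 × C (aromatic): 1 H each → 5
  3 × C: 2 H each → 6
  1 × C: 3 H
  1 × C (aromatic): no H
  Total hydrogens = 14.
Molecular formula: C10H14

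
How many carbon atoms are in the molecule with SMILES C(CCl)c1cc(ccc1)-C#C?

The symbol for carbon appears 10 times in the SMILES. Lowercase c denotes aromatic carbon and counts toward C.

10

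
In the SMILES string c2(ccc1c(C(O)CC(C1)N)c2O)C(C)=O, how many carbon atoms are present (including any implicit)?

12

The symbol for carbon appears 12 times in the SMILES. Lowercase c denotes aromatic carbon and counts toward C.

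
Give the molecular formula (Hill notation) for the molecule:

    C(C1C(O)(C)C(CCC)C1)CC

Heavy atoms from the SMILES: 11 C, 1 O.
Implicit hydrogens by atom environment:
  5 × C: 2 H each → 10
  3 × C: 3 H each → 9
  2 × C: 1 H each → 2
  1 × C: no H
  1 × O: 1 H
  Total hydrogens = 22.
Molecular formula: C11H22O

C11H22O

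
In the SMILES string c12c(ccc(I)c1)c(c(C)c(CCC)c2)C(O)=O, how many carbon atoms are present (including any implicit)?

15

The symbol for carbon appears 15 times in the SMILES. Lowercase c denotes aromatic carbon and counts toward C.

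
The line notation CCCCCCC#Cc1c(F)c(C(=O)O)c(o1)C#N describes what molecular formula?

Heavy atoms from the SMILES: 14 C, 1 F, 1 N, 3 O.
Implicit hydrogens by atom environment:
  5 × C: 2 H each → 10
  4 × C (aromatic): no H
  4 × C: no H
  1 × C: 3 H
  1 × F: no H
  1 × N: no H
  1 × O: 1 H
  1 × O (aromatic): no H
  1 × O: no H
  Total hydrogens = 14.
Molecular formula: C14H14FNO3

C14H14FNO3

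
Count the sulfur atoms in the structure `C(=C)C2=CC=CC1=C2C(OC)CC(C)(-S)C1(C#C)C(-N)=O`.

1

The symbol for sulfur appears 1 time in the SMILES.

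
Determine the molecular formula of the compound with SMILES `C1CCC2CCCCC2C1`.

C10H18

Heavy atoms from the SMILES: 10 C.
Implicit hydrogens by atom environment:
  8 × C: 2 H each → 16
  2 × C: 1 H each → 2
  Total hydrogens = 18.
Molecular formula: C10H18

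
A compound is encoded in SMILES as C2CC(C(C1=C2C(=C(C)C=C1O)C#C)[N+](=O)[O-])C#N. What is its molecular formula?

Heavy atoms from the SMILES: 14 C, 2 N, 3 O.
Implicit hydrogens by atom environment:
  5 × C (aromatic): no H
  3 × C: 1 H each → 3
  2 × C: 2 H each → 4
  2 × C: no H
  1 × C: 3 H
  1 × C (aromatic): 1 H
  1 × N (charge +1): no H
  1 × N: no H
  1 × O: 1 H
  1 × O: no H
  1 × O (charge -1): no H
  Total hydrogens = 12.
Molecular formula: C14H12N2O3

C14H12N2O3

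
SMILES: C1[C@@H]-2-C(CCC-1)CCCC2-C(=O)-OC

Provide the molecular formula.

C12H20O2

Heavy atoms from the SMILES: 12 C, 2 O.
Implicit hydrogens by atom environment:
  7 × C: 2 H each → 14
  3 × C: 1 H each → 3
  2 × O: no H
  1 × C: 3 H
  1 × C: no H
  Total hydrogens = 20.
Molecular formula: C12H20O2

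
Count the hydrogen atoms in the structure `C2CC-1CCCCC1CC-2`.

18

Hydrogens are implicit in SMILES; fill each atom to its normal valence:
  8 × C: 2 H each → 16
  2 × C: 1 H each → 2
  Total hydrogens = 18.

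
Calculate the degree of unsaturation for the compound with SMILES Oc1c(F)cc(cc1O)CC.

Molecular formula from the SMILES: C8H9FO2.
DoU = (2C + 2 + N − H − X)/2 = (2·8 + 2 + 0 − 9 − 1)/2 = 8/2 = 4.
(Structurally: 1 ring(s) + 3 π bond(s) = 4.)

4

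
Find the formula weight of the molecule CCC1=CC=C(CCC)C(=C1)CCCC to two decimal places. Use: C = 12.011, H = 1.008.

204.36

Molecular formula: C15H24.
M = 15×12.011 + 24×1.008 = 204.36 g/mol.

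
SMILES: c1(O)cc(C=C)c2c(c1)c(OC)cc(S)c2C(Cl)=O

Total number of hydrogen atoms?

Hydrogens are implicit in SMILES; fill each atom to its normal valence:
  7 × C (aromatic): no H
  3 × C (aromatic): 1 H each → 3
  2 × O: no H
  1 × C: 3 H
  1 × C: 2 H
  1 × C: 1 H
  1 × C: no H
  1 × Cl: no H
  1 × O: 1 H
  1 × S: 1 H
  Total hydrogens = 11.

11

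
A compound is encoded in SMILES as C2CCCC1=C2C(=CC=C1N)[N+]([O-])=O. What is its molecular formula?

C10H12N2O2

Heavy atoms from the SMILES: 10 C, 2 N, 2 O.
Implicit hydrogens by atom environment:
  4 × C: 2 H each → 8
  4 × C (aromatic): no H
  2 × C (aromatic): 1 H each → 2
  1 × N: 2 H
  1 × N (charge +1): no H
  1 × O: no H
  1 × O (charge -1): no H
  Total hydrogens = 12.
Molecular formula: C10H12N2O2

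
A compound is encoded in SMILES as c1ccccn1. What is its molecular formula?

Heavy atoms from the SMILES: 5 C, 1 N.
Implicit hydrogens by atom environment:
  5 × C (aromatic): 1 H each → 5
  1 × N (aromatic): no H
  Total hydrogens = 5.
Molecular formula: C5H5N

C5H5N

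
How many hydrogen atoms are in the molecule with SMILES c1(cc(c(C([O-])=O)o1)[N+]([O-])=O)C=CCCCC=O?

10

Hydrogens are implicit in SMILES; fill each atom to its normal valence:
  3 × C: 2 H each → 6
  3 × C: 1 H each → 3
  3 × C (aromatic): no H
  3 × O: no H
  2 × O (charge -1): no H
  1 × C (aromatic): 1 H
  1 × C: no H
  1 × N (charge +1): no H
  1 × O (aromatic): no H
  Total hydrogens = 10.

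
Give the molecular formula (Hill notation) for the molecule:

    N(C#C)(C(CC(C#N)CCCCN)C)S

Heavy atoms from the SMILES: 11 C, 3 N, 1 S.
Implicit hydrogens by atom environment:
  5 × C: 2 H each → 10
  3 × C: 1 H each → 3
  2 × C: no H
  2 × N: no H
  1 × C: 3 H
  1 × N: 2 H
  1 × S: 1 H
  Total hydrogens = 19.
Molecular formula: C11H19N3S

C11H19N3S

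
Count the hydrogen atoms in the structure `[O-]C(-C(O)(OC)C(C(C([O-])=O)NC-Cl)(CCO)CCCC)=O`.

22

Hydrogens are implicit in SMILES; fill each atom to its normal valence:
  6 × C: 2 H each → 12
  4 × C: no H
  3 × O: no H
  2 × C: 3 H each → 6
  2 × O: 1 H each → 2
  2 × O (charge -1): no H
  1 × C: 1 H
  1 × Cl: no H
  1 × N: 1 H
  Total hydrogens = 22.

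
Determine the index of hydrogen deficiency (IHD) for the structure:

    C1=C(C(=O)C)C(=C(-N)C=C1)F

5

Molecular formula from the SMILES: C8H8FNO.
DoU = (2C + 2 + N − H − X)/2 = (2·8 + 2 + 1 − 8 − 1)/2 = 10/2 = 5.
(Structurally: 1 ring(s) + 4 π bond(s) = 5.)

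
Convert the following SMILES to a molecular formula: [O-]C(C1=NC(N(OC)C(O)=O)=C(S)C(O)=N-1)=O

Heavy atoms from the SMILES: 7 C, 3 N, 6 O, 1 S.
Implicit hydrogens by atom environment:
  4 × C (aromatic): no H
  3 × O: no H
  2 × C: no H
  2 × N (aromatic): no H
  2 × O: 1 H each → 2
  1 × C: 3 H
  1 × N: no H
  1 × O (charge -1): no H
  1 × S: 1 H
  Total hydrogens = 6.
Net charge -1.
Molecular formula: C7H6N3O6S-

C7H6N3O6S-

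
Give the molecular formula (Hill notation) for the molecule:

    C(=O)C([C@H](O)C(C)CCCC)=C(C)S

Heavy atoms from the SMILES: 11 C, 2 O, 1 S.
Implicit hydrogens by atom environment:
  3 × C: 3 H each → 9
  3 × C: 2 H each → 6
  3 × C: 1 H each → 3
  2 × C: no H
  1 × O: 1 H
  1 × O: no H
  1 × S: 1 H
  Total hydrogens = 20.
Molecular formula: C11H20O2S

C11H20O2S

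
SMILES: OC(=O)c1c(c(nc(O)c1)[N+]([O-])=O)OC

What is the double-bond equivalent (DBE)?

Molecular formula from the SMILES: C7H6N2O6.
DoU = (2C + 2 + N − H − X)/2 = (2·7 + 2 + 2 − 6 − 0)/2 = 12/2 = 6.
(Structurally: 1 ring(s) + 5 π bond(s) = 6.)

6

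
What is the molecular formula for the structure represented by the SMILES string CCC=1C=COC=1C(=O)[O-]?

Heavy atoms from the SMILES: 7 C, 3 O.
Implicit hydrogens by atom environment:
  2 × C (aromatic): 1 H each → 2
  2 × C (aromatic): no H
  1 × C: 3 H
  1 × C: 2 H
  1 × C: no H
  1 × O (aromatic): no H
  1 × O: no H
  1 × O (charge -1): no H
  Total hydrogens = 7.
Net charge -1.
Molecular formula: C7H7O3-

C7H7O3-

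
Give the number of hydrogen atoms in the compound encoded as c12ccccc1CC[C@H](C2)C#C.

Hydrogens are implicit in SMILES; fill each atom to its normal valence:
  4 × C (aromatic): 1 H each → 4
  3 × C: 2 H each → 6
  2 × C: 1 H each → 2
  2 × C (aromatic): no H
  1 × C: no H
  Total hydrogens = 12.

12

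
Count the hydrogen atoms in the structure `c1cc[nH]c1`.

5

Hydrogens are implicit in SMILES; fill each atom to its normal valence:
  4 × C (aromatic): 1 H each → 4
  1 × N (aromatic): 1 H
  Total hydrogens = 5.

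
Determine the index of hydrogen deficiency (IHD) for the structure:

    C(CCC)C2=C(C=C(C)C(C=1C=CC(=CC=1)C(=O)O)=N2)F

Molecular formula from the SMILES: C17H18FNO2.
DoU = (2C + 2 + N − H − X)/2 = (2·17 + 2 + 1 − 18 − 1)/2 = 18/2 = 9.
(Structurally: 2 ring(s) + 7 π bond(s) = 9.)

9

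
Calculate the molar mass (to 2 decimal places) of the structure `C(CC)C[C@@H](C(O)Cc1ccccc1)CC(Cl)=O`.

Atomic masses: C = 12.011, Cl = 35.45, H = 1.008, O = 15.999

268.78

Molecular formula: C15H21ClO2.
M = 15×12.011 + 1×35.45 + 21×1.008 + 2×15.999 = 268.78 g/mol.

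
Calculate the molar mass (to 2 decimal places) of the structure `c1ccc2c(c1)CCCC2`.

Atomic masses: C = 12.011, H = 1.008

132.21

Molecular formula: C10H12.
M = 10×12.011 + 12×1.008 = 132.21 g/mol.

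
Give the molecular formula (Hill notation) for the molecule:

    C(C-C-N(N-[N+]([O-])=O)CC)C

Heavy atoms from the SMILES: 6 C, 3 N, 2 O.
Implicit hydrogens by atom environment:
  4 × C: 2 H each → 8
  2 × C: 3 H each → 6
  1 × N: 1 H
  1 × N: no H
  1 × N (charge +1): no H
  1 × O: no H
  1 × O (charge -1): no H
  Total hydrogens = 15.
Molecular formula: C6H15N3O2

C6H15N3O2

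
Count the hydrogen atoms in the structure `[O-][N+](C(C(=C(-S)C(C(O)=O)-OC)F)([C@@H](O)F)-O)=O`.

9

Hydrogens are implicit in SMILES; fill each atom to its normal valence:
  4 × C: no H
  3 × O: 1 H each → 3
  3 × O: no H
  2 × C: 1 H each → 2
  2 × F: no H
  1 × C: 3 H
  1 × N (charge +1): no H
  1 × O (charge -1): no H
  1 × S: 1 H
  Total hydrogens = 9.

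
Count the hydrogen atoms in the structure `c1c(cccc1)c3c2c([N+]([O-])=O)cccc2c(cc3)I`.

Hydrogens are implicit in SMILES; fill each atom to its normal valence:
  10 × C (aromatic): 1 H each → 10
  6 × C (aromatic): no H
  1 × I: no H
  1 × N (charge +1): no H
  1 × O: no H
  1 × O (charge -1): no H
  Total hydrogens = 10.

10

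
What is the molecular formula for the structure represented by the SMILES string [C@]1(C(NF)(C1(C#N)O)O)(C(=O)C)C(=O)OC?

Heavy atoms from the SMILES: 8 C, 1 F, 2 N, 5 O.
Implicit hydrogens by atom environment:
  6 × C: no H
  3 × O: no H
  2 × C: 3 H each → 6
  2 × O: 1 H each → 2
  1 × F: no H
  1 × N: 1 H
  1 × N: no H
  Total hydrogens = 9.
Molecular formula: C8H9FN2O5

C8H9FN2O5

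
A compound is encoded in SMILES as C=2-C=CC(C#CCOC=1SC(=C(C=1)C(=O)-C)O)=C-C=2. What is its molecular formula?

C15H12O3S

Heavy atoms from the SMILES: 15 C, 3 O, 1 S.
Implicit hydrogens by atom environment:
  6 × C (aromatic): 1 H each → 6
  4 × C (aromatic): no H
  3 × C: no H
  2 × O: no H
  1 × C: 3 H
  1 × C: 2 H
  1 × O: 1 H
  1 × S (aromatic): no H
  Total hydrogens = 12.
Molecular formula: C15H12O3S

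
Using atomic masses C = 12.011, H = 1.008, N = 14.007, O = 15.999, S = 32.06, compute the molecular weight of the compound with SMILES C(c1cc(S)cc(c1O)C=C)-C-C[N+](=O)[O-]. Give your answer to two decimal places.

239.29

Molecular formula: C11H13NO3S.
M = 11×12.011 + 13×1.008 + 1×14.007 + 3×15.999 + 1×32.06 = 239.29 g/mol.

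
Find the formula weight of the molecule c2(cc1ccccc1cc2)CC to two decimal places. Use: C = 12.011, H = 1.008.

156.23

Molecular formula: C12H12.
M = 12×12.011 + 12×1.008 = 156.23 g/mol.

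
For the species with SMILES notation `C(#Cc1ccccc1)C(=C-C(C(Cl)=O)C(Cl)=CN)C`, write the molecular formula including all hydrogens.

C15H13Cl2NO

Heavy atoms from the SMILES: 15 C, 2 Cl, 1 N, 1 O.
Implicit hydrogens by atom environment:
  5 × C (aromatic): 1 H each → 5
  5 × C: no H
  3 × C: 1 H each → 3
  2 × Cl: no H
  1 × C: 3 H
  1 × C (aromatic): no H
  1 × N: 2 H
  1 × O: no H
  Total hydrogens = 13.
Molecular formula: C15H13Cl2NO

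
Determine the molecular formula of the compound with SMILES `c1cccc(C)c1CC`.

C9H12

Heavy atoms from the SMILES: 9 C.
Implicit hydrogens by atom environment:
  4 × C (aromatic): 1 H each → 4
  2 × C: 3 H each → 6
  2 × C (aromatic): no H
  1 × C: 2 H
  Total hydrogens = 12.
Molecular formula: C9H12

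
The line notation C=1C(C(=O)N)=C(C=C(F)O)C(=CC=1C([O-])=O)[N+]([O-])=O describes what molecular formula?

Heavy atoms from the SMILES: 10 C, 1 F, 2 N, 6 O.
Implicit hydrogens by atom environment:
  4 × C (aromatic): no H
  3 × C: no H
  3 × O: no H
  2 × C (aromatic): 1 H each → 2
  2 × O (charge -1): no H
  1 × C: 1 H
  1 × F: no H
  1 × N: 2 H
  1 × N (charge +1): no H
  1 × O: 1 H
  Total hydrogens = 6.
Net charge -1.
Molecular formula: C10H6FN2O6-

C10H6FN2O6-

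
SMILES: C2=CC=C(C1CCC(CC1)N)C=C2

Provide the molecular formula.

Heavy atoms from the SMILES: 12 C, 1 N.
Implicit hydrogens by atom environment:
  5 × C (aromatic): 1 H each → 5
  4 × C: 2 H each → 8
  2 × C: 1 H each → 2
  1 × C (aromatic): no H
  1 × N: 2 H
  Total hydrogens = 17.
Molecular formula: C12H17N

C12H17N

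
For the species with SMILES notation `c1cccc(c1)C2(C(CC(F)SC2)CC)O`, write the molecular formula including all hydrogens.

C13H17FOS

Heavy atoms from the SMILES: 13 C, 1 F, 1 O, 1 S.
Implicit hydrogens by atom environment:
  5 × C (aromatic): 1 H each → 5
  3 × C: 2 H each → 6
  2 × C: 1 H each → 2
  1 × C: 3 H
  1 × C: no H
  1 × C (aromatic): no H
  1 × F: no H
  1 × O: 1 H
  1 × S: no H
  Total hydrogens = 17.
Molecular formula: C13H17FOS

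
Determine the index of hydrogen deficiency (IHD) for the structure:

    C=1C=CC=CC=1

Molecular formula from the SMILES: C6H6.
DoU = (2C + 2 + N − H − X)/2 = (2·6 + 2 + 0 − 6 − 0)/2 = 8/2 = 4.
(Structurally: 1 ring(s) + 3 π bond(s) = 4.)

4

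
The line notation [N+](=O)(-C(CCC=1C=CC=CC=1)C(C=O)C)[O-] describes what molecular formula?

Heavy atoms from the SMILES: 12 C, 1 N, 3 O.
Implicit hydrogens by atom environment:
  5 × C (aromatic): 1 H each → 5
  3 × C: 1 H each → 3
  2 × C: 2 H each → 4
  2 × O: no H
  1 × C: 3 H
  1 × C (aromatic): no H
  1 × N (charge +1): no H
  1 × O (charge -1): no H
  Total hydrogens = 15.
Molecular formula: C12H15NO3

C12H15NO3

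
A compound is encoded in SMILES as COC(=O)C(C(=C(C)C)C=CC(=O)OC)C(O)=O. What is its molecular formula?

Heavy atoms from the SMILES: 12 C, 6 O.
Implicit hydrogens by atom environment:
  5 × C: no H
  5 × O: no H
  4 × C: 3 H each → 12
  3 × C: 1 H each → 3
  1 × O: 1 H
  Total hydrogens = 16.
Molecular formula: C12H16O6

C12H16O6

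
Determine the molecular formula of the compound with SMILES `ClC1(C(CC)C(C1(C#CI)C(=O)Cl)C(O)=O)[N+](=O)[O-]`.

Heavy atoms from the SMILES: 10 C, 2 Cl, 1 I, 1 N, 5 O.
Implicit hydrogens by atom environment:
  6 × C: no H
  3 × O: no H
  2 × C: 1 H each → 2
  2 × Cl: no H
  1 × C: 3 H
  1 × C: 2 H
  1 × I: no H
  1 × N (charge +1): no H
  1 × O: 1 H
  1 × O (charge -1): no H
  Total hydrogens = 8.
Molecular formula: C10H8Cl2INO5

C10H8Cl2INO5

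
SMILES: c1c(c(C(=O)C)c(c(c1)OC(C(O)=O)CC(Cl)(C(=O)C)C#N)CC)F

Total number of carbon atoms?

17

The symbol for carbon appears 17 times in the SMILES. Lowercase c denotes aromatic carbon and counts toward C.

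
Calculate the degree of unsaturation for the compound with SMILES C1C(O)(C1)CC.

1

Molecular formula from the SMILES: C5H10O.
DoU = (2C + 2 + N − H − X)/2 = (2·5 + 2 + 0 − 10 − 0)/2 = 2/2 = 1.
(Structurally: 1 ring(s) + 0 π bond(s) = 1.)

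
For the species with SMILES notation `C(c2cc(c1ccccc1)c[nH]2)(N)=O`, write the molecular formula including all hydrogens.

Heavy atoms from the SMILES: 11 C, 2 N, 1 O.
Implicit hydrogens by atom environment:
  7 × C (aromatic): 1 H each → 7
  3 × C (aromatic): no H
  1 × C: no H
  1 × N: 2 H
  1 × N (aromatic): 1 H
  1 × O: no H
  Total hydrogens = 10.
Molecular formula: C11H10N2O

C11H10N2O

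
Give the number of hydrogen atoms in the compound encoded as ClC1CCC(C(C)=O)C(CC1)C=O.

Hydrogens are implicit in SMILES; fill each atom to its normal valence:
  4 × C: 2 H each → 8
  4 × C: 1 H each → 4
  2 × O: no H
  1 × C: 3 H
  1 × C: no H
  1 × Cl: no H
  Total hydrogens = 15.

15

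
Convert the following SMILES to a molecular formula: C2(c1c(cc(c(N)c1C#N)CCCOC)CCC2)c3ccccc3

C21H24N2O

Heavy atoms from the SMILES: 21 C, 2 N, 1 O.
Implicit hydrogens by atom environment:
  6 × C: 2 H each → 12
  6 × C (aromatic): 1 H each → 6
  6 × C (aromatic): no H
  1 × C: 3 H
  1 × C: 1 H
  1 × C: no H
  1 × N: 2 H
  1 × N: no H
  1 × O: no H
  Total hydrogens = 24.
Molecular formula: C21H24N2O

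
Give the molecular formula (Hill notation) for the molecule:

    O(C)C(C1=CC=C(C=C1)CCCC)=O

Heavy atoms from the SMILES: 12 C, 2 O.
Implicit hydrogens by atom environment:
  4 × C (aromatic): 1 H each → 4
  3 × C: 2 H each → 6
  2 × C: 3 H each → 6
  2 × C (aromatic): no H
  2 × O: no H
  1 × C: no H
  Total hydrogens = 16.
Molecular formula: C12H16O2

C12H16O2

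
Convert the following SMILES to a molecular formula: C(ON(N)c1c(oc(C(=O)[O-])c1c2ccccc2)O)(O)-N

Heavy atoms from the SMILES: 12 C, 3 N, 6 O.
Implicit hydrogens by atom environment:
  5 × C (aromatic): 1 H each → 5
  5 × C (aromatic): no H
  2 × N: 2 H each → 4
  2 × O: 1 H each → 2
  2 × O: no H
  1 × C: 1 H
  1 × C: no H
  1 × N: no H
  1 × O (aromatic): no H
  1 × O (charge -1): no H
  Total hydrogens = 12.
Net charge -1.
Molecular formula: C12H12N3O6-

C12H12N3O6-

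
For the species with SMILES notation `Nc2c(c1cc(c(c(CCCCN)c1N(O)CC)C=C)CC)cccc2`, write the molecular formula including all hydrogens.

C22H31N3O

Heavy atoms from the SMILES: 22 C, 3 N, 1 O.
Implicit hydrogens by atom environment:
  7 × C: 2 H each → 14
  7 × C (aromatic): no H
  5 × C (aromatic): 1 H each → 5
  2 × C: 3 H each → 6
  2 × N: 2 H each → 4
  1 × C: 1 H
  1 × N: no H
  1 × O: 1 H
  Total hydrogens = 31.
Molecular formula: C22H31N3O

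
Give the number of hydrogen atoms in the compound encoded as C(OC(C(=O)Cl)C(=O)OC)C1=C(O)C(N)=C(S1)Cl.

Hydrogens are implicit in SMILES; fill each atom to its normal valence:
  4 × C (aromatic): no H
  4 × O: no H
  2 × C: no H
  2 × Cl: no H
  1 × C: 3 H
  1 × C: 2 H
  1 × C: 1 H
  1 × N: 2 H
  1 × O: 1 H
  1 × S (aromatic): no H
  Total hydrogens = 9.

9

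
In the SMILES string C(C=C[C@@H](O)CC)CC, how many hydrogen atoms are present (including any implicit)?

16

Hydrogens are implicit in SMILES; fill each atom to its normal valence:
  3 × C: 2 H each → 6
  3 × C: 1 H each → 3
  2 × C: 3 H each → 6
  1 × O: 1 H
  Total hydrogens = 16.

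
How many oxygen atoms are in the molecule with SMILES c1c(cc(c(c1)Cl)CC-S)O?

The symbol for oxygen appears 1 time in the SMILES.

1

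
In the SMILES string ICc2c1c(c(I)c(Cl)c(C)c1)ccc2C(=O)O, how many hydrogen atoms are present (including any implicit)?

Hydrogens are implicit in SMILES; fill each atom to its normal valence:
  7 × C (aromatic): no H
  3 × C (aromatic): 1 H each → 3
  2 × I: no H
  1 × C: 3 H
  1 × C: 2 H
  1 × C: no H
  1 × Cl: no H
  1 × O: 1 H
  1 × O: no H
  Total hydrogens = 9.

9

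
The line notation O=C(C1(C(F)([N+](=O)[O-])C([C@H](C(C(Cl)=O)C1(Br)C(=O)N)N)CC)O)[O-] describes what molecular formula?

Heavy atoms from the SMILES: 1 Br, 11 C, 1 Cl, 1 F, 3 N, 7 O.
Implicit hydrogens by atom environment:
  6 × C: no H
  4 × O: no H
  3 × C: 1 H each → 3
  2 × N: 2 H each → 4
  2 × O (charge -1): no H
  1 × Br: no H
  1 × C: 3 H
  1 × C: 2 H
  1 × Cl: no H
  1 × F: no H
  1 × N (charge +1): no H
  1 × O: 1 H
  Total hydrogens = 13.
Net charge -1.
Molecular formula: C11H13BrClFN3O7-

C11H13BrClFN3O7-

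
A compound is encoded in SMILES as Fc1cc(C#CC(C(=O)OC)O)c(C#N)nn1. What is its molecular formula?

C10H6FN3O3

Heavy atoms from the SMILES: 10 C, 1 F, 3 N, 3 O.
Implicit hydrogens by atom environment:
  4 × C: no H
  3 × C (aromatic): no H
  2 × N (aromatic): no H
  2 × O: no H
  1 × C: 3 H
  1 × C (aromatic): 1 H
  1 × C: 1 H
  1 × F: no H
  1 × N: no H
  1 × O: 1 H
  Total hydrogens = 6.
Molecular formula: C10H6FN3O3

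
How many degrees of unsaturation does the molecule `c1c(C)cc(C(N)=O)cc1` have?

Molecular formula from the SMILES: C8H9NO.
DoU = (2C + 2 + N − H − X)/2 = (2·8 + 2 + 1 − 9 − 0)/2 = 10/2 = 5.
(Structurally: 1 ring(s) + 4 π bond(s) = 5.)

5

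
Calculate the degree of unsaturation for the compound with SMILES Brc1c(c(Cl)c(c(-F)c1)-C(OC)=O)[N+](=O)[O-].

Molecular formula from the SMILES: C8H4BrClFNO4.
DoU = (2C + 2 + N − H − X)/2 = (2·8 + 2 + 1 − 4 − 3)/2 = 12/2 = 6.
(Structurally: 1 ring(s) + 5 π bond(s) = 6.)

6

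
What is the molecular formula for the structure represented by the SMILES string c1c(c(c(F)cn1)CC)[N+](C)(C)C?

Heavy atoms from the SMILES: 10 C, 1 F, 2 N.
Implicit hydrogens by atom environment:
  4 × C: 3 H each → 12
  3 × C (aromatic): no H
  2 × C (aromatic): 1 H each → 2
  1 × C: 2 H
  1 × F: no H
  1 × N (aromatic): no H
  1 × N (charge +1): no H
  Total hydrogens = 16.
Net charge +1.
Molecular formula: C10H16FN2+

C10H16FN2+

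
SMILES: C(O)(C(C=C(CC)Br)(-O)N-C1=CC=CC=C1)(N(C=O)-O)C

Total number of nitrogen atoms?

The symbol for nitrogen appears 2 times in the SMILES.

2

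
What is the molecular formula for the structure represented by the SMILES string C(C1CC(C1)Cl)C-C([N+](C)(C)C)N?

C10H22ClN2+

Heavy atoms from the SMILES: 10 C, 1 Cl, 2 N.
Implicit hydrogens by atom environment:
  4 × C: 2 H each → 8
  3 × C: 3 H each → 9
  3 × C: 1 H each → 3
  1 × Cl: no H
  1 × N: 2 H
  1 × N (charge +1): no H
  Total hydrogens = 22.
Net charge +1.
Molecular formula: C10H22ClN2+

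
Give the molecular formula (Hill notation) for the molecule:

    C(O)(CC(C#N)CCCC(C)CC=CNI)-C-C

Heavy atoms from the SMILES: 14 C, 1 I, 2 N, 1 O.
Implicit hydrogens by atom environment:
  6 × C: 2 H each → 12
  5 × C: 1 H each → 5
  2 × C: 3 H each → 6
  1 × C: no H
  1 × I: no H
  1 × N: 1 H
  1 × N: no H
  1 × O: 1 H
  Total hydrogens = 25.
Molecular formula: C14H25IN2O

C14H25IN2O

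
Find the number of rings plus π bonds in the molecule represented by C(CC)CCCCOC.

Molecular formula from the SMILES: C8H18O.
DoU = (2C + 2 + N − H − X)/2 = (2·8 + 2 + 0 − 18 − 0)/2 = 0/2 = 0.
(Structurally: 0 ring(s) + 0 π bond(s) = 0.)

0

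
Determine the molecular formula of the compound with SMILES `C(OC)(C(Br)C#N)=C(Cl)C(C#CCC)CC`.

C12H15BrClNO

Heavy atoms from the SMILES: 1 Br, 12 C, 1 Cl, 1 N, 1 O.
Implicit hydrogens by atom environment:
  5 × C: no H
  3 × C: 3 H each → 9
  2 × C: 2 H each → 4
  2 × C: 1 H each → 2
  1 × Br: no H
  1 × Cl: no H
  1 × N: no H
  1 × O: no H
  Total hydrogens = 15.
Molecular formula: C12H15BrClNO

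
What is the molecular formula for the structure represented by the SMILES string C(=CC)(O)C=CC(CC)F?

Heavy atoms from the SMILES: 8 C, 1 F, 1 O.
Implicit hydrogens by atom environment:
  4 × C: 1 H each → 4
  2 × C: 3 H each → 6
  1 × C: 2 H
  1 × C: no H
  1 × F: no H
  1 × O: 1 H
  Total hydrogens = 13.
Molecular formula: C8H13FO

C8H13FO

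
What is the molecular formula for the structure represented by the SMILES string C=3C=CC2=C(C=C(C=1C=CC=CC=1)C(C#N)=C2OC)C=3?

Heavy atoms from the SMILES: 18 C, 1 N, 1 O.
Implicit hydrogens by atom environment:
  10 × C (aromatic): 1 H each → 10
  6 × C (aromatic): no H
  1 × C: 3 H
  1 × C: no H
  1 × N: no H
  1 × O: no H
  Total hydrogens = 13.
Molecular formula: C18H13NO

C18H13NO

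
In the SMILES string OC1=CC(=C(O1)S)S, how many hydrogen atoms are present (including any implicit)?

Hydrogens are implicit in SMILES; fill each atom to its normal valence:
  3 × C (aromatic): no H
  2 × S: 1 H each → 2
  1 × C (aromatic): 1 H
  1 × O: 1 H
  1 × O (aromatic): no H
  Total hydrogens = 4.

4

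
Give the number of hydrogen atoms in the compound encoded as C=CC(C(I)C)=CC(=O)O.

Hydrogens are implicit in SMILES; fill each atom to its normal valence:
  3 × C: 1 H each → 3
  2 × C: no H
  1 × C: 3 H
  1 × C: 2 H
  1 × I: no H
  1 × O: 1 H
  1 × O: no H
  Total hydrogens = 9.

9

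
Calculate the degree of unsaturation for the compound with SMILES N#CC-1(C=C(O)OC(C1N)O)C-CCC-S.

4

Molecular formula from the SMILES: C10H16N2O3S.
DoU = (2C + 2 + N − H − X)/2 = (2·10 + 2 + 2 − 16 − 0)/2 = 8/2 = 4.
(Structurally: 1 ring(s) + 3 π bond(s) = 4.)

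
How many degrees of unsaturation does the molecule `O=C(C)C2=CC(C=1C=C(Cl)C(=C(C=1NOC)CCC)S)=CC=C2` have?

Molecular formula from the SMILES: C18H20ClNO2S.
DoU = (2C + 2 + N − H − X)/2 = (2·18 + 2 + 1 − 20 − 1)/2 = 18/2 = 9.
(Structurally: 2 ring(s) + 7 π bond(s) = 9.)

9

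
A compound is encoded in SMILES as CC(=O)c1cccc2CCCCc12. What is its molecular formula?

Heavy atoms from the SMILES: 12 C, 1 O.
Implicit hydrogens by atom environment:
  4 × C: 2 H each → 8
  3 × C (aromatic): 1 H each → 3
  3 × C (aromatic): no H
  1 × C: 3 H
  1 × C: no H
  1 × O: no H
  Total hydrogens = 14.
Molecular formula: C12H14O

C12H14O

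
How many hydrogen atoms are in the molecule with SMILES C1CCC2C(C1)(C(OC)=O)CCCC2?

Hydrogens are implicit in SMILES; fill each atom to its normal valence:
  8 × C: 2 H each → 16
  2 × C: no H
  2 × O: no H
  1 × C: 3 H
  1 × C: 1 H
  Total hydrogens = 20.

20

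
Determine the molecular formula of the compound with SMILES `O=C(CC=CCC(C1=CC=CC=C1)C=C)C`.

Heavy atoms from the SMILES: 15 C, 1 O.
Implicit hydrogens by atom environment:
  5 × C (aromatic): 1 H each → 5
  4 × C: 1 H each → 4
  3 × C: 2 H each → 6
  1 × C: 3 H
  1 × C: no H
  1 × C (aromatic): no H
  1 × O: no H
  Total hydrogens = 18.
Molecular formula: C15H18O

C15H18O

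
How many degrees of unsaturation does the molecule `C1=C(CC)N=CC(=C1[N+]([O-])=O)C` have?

5

Molecular formula from the SMILES: C8H10N2O2.
DoU = (2C + 2 + N − H − X)/2 = (2·8 + 2 + 2 − 10 − 0)/2 = 10/2 = 5.
(Structurally: 1 ring(s) + 4 π bond(s) = 5.)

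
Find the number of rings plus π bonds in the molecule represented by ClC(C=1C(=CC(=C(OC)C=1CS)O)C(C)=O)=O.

Molecular formula from the SMILES: C11H11ClO4S.
DoU = (2C + 2 + N − H − X)/2 = (2·11 + 2 + 0 − 11 − 1)/2 = 12/2 = 6.
(Structurally: 1 ring(s) + 5 π bond(s) = 6.)

6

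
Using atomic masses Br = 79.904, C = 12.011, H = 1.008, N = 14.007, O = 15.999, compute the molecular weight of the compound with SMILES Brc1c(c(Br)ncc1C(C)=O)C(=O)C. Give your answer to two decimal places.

320.97

Molecular formula: C9H7Br2NO2.
M = 2×79.904 + 9×12.011 + 7×1.008 + 1×14.007 + 2×15.999 = 320.97 g/mol.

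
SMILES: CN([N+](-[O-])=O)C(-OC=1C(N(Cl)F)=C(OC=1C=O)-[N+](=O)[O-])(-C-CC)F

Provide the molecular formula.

C10H11ClF2N4O7

Heavy atoms from the SMILES: 10 C, 1 Cl, 2 F, 4 N, 7 O.
Implicit hydrogens by atom environment:
  4 × C (aromatic): no H
  4 × O: no H
  2 × C: 3 H each → 6
  2 × C: 2 H each → 4
  2 × F: no H
  2 × N: no H
  2 × N (charge +1): no H
  2 × O (charge -1): no H
  1 × C: 1 H
  1 × C: no H
  1 × Cl: no H
  1 × O (aromatic): no H
  Total hydrogens = 11.
Molecular formula: C10H11ClF2N4O7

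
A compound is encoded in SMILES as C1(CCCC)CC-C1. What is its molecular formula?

C8H16

Heavy atoms from the SMILES: 8 C.
Implicit hydrogens by atom environment:
  6 × C: 2 H each → 12
  1 × C: 3 H
  1 × C: 1 H
  Total hydrogens = 16.
Molecular formula: C8H16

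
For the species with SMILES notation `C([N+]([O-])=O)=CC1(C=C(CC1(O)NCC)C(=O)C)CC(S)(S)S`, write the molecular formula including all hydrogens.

Heavy atoms from the SMILES: 13 C, 2 N, 4 O, 3 S.
Implicit hydrogens by atom environment:
  5 × C: no H
  3 × C: 2 H each → 6
  3 × C: 1 H each → 3
  3 × S: 1 H each → 3
  2 × C: 3 H each → 6
  2 × O: no H
  1 × N: 1 H
  1 × N (charge +1): no H
  1 × O: 1 H
  1 × O (charge -1): no H
  Total hydrogens = 20.
Molecular formula: C13H20N2O4S3

C13H20N2O4S3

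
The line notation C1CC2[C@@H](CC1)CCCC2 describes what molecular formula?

Heavy atoms from the SMILES: 10 C.
Implicit hydrogens by atom environment:
  8 × C: 2 H each → 16
  2 × C: 1 H each → 2
  Total hydrogens = 18.
Molecular formula: C10H18

C10H18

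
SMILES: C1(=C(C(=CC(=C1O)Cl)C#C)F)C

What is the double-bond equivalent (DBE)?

6

Molecular formula from the SMILES: C9H6ClFO.
DoU = (2C + 2 + N − H − X)/2 = (2·9 + 2 + 0 − 6 − 2)/2 = 12/2 = 6.
(Structurally: 1 ring(s) + 5 π bond(s) = 6.)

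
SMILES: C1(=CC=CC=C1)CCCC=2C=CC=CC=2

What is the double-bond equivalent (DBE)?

Molecular formula from the SMILES: C15H16.
DoU = (2C + 2 + N − H − X)/2 = (2·15 + 2 + 0 − 16 − 0)/2 = 16/2 = 8.
(Structurally: 2 ring(s) + 6 π bond(s) = 8.)

8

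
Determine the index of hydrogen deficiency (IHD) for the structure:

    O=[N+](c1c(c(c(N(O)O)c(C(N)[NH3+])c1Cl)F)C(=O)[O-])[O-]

6

Molecular formula from the SMILES: C8H8ClFN4O6.
DoU = (2C + 2 + N − H − X)/2 = (2·8 + 2 + 4 − 8 − 2)/2 = 12/2 = 6.
(Structurally: 1 ring(s) + 5 π bond(s) = 6.)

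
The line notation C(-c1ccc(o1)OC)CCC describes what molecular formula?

C9H14O2

Heavy atoms from the SMILES: 9 C, 2 O.
Implicit hydrogens by atom environment:
  3 × C: 2 H each → 6
  2 × C: 3 H each → 6
  2 × C (aromatic): 1 H each → 2
  2 × C (aromatic): no H
  1 × O (aromatic): no H
  1 × O: no H
  Total hydrogens = 14.
Molecular formula: C9H14O2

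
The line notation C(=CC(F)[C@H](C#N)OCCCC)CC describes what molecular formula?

C11H18FNO

Heavy atoms from the SMILES: 11 C, 1 F, 1 N, 1 O.
Implicit hydrogens by atom environment:
  4 × C: 2 H each → 8
  4 × C: 1 H each → 4
  2 × C: 3 H each → 6
  1 × C: no H
  1 × F: no H
  1 × N: no H
  1 × O: no H
  Total hydrogens = 18.
Molecular formula: C11H18FNO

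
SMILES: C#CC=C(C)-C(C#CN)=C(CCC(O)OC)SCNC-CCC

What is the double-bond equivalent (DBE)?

Molecular formula from the SMILES: C18H28N2O2S.
DoU = (2C + 2 + N − H − X)/2 = (2·18 + 2 + 2 − 28 − 0)/2 = 12/2 = 6.
(Structurally: 0 ring(s) + 6 π bond(s) = 6.)

6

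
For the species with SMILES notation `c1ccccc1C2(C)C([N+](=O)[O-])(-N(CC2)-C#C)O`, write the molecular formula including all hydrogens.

Heavy atoms from the SMILES: 13 C, 2 N, 3 O.
Implicit hydrogens by atom environment:
  5 × C (aromatic): 1 H each → 5
  3 × C: no H
  2 × C: 2 H each → 4
  1 × C: 3 H
  1 × C: 1 H
  1 × C (aromatic): no H
  1 × N: no H
  1 × N (charge +1): no H
  1 × O: 1 H
  1 × O: no H
  1 × O (charge -1): no H
  Total hydrogens = 14.
Molecular formula: C13H14N2O3

C13H14N2O3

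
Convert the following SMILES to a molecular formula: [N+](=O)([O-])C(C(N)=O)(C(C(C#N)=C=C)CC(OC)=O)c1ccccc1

Heavy atoms from the SMILES: 16 C, 3 N, 5 O.
Implicit hydrogens by atom environment:
  6 × C: no H
  5 × C (aromatic): 1 H each → 5
  4 × O: no H
  2 × C: 2 H each → 4
  1 × C: 3 H
  1 × C: 1 H
  1 × C (aromatic): no H
  1 × N: 2 H
  1 × N: no H
  1 × N (charge +1): no H
  1 × O (charge -1): no H
  Total hydrogens = 15.
Molecular formula: C16H15N3O5

C16H15N3O5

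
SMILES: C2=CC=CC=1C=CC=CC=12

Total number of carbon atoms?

10

The symbol for carbon appears 10 times in the SMILES.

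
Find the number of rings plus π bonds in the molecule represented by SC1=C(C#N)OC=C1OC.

5

Molecular formula from the SMILES: C6H5NO2S.
DoU = (2C + 2 + N − H − X)/2 = (2·6 + 2 + 1 − 5 − 0)/2 = 10/2 = 5.
(Structurally: 1 ring(s) + 4 π bond(s) = 5.)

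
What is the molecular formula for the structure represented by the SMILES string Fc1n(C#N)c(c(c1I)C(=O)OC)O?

C7H4FIN2O3

Heavy atoms from the SMILES: 7 C, 1 F, 1 I, 2 N, 3 O.
Implicit hydrogens by atom environment:
  4 × C (aromatic): no H
  2 × C: no H
  2 × O: no H
  1 × C: 3 H
  1 × F: no H
  1 × I: no H
  1 × N (aromatic): no H
  1 × N: no H
  1 × O: 1 H
  Total hydrogens = 4.
Molecular formula: C7H4FIN2O3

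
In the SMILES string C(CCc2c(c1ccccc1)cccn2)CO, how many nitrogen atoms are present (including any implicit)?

The symbol for nitrogen appears 1 time in the SMILES.

1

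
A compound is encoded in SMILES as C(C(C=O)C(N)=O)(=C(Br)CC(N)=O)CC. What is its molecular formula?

Heavy atoms from the SMILES: 1 Br, 9 C, 2 N, 3 O.
Implicit hydrogens by atom environment:
  4 × C: no H
  3 × O: no H
  2 × C: 2 H each → 4
  2 × C: 1 H each → 2
  2 × N: 2 H each → 4
  1 × Br: no H
  1 × C: 3 H
  Total hydrogens = 13.
Molecular formula: C9H13BrN2O3

C9H13BrN2O3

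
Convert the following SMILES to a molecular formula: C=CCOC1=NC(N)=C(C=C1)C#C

Heavy atoms from the SMILES: 10 C, 2 N, 1 O.
Implicit hydrogens by atom environment:
  3 × C (aromatic): no H
  2 × C: 2 H each → 4
  2 × C (aromatic): 1 H each → 2
  2 × C: 1 H each → 2
  1 × C: no H
  1 × N: 2 H
  1 × N (aromatic): no H
  1 × O: no H
  Total hydrogens = 10.
Molecular formula: C10H10N2O

C10H10N2O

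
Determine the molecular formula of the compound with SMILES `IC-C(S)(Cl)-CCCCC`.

C7H14ClIS

Heavy atoms from the SMILES: 7 C, 1 Cl, 1 I, 1 S.
Implicit hydrogens by atom environment:
  5 × C: 2 H each → 10
  1 × C: 3 H
  1 × C: no H
  1 × Cl: no H
  1 × I: no H
  1 × S: 1 H
  Total hydrogens = 14.
Molecular formula: C7H14ClIS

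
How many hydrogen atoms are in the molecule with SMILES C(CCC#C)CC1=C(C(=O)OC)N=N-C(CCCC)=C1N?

Hydrogens are implicit in SMILES; fill each atom to its normal valence:
  7 × C: 2 H each → 14
  4 × C (aromatic): no H
  2 × C: 3 H each → 6
  2 × C: no H
  2 × N (aromatic): no H
  2 × O: no H
  1 × C: 1 H
  1 × N: 2 H
  Total hydrogens = 23.

23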